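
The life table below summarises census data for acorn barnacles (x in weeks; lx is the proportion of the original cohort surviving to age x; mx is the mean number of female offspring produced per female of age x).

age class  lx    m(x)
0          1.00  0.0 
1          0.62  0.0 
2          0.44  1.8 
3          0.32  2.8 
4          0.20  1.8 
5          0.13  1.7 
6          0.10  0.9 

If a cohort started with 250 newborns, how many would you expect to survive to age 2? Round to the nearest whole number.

110

Expected survivors = N0 · l_2 = 250 × 0.44 = 110 → 110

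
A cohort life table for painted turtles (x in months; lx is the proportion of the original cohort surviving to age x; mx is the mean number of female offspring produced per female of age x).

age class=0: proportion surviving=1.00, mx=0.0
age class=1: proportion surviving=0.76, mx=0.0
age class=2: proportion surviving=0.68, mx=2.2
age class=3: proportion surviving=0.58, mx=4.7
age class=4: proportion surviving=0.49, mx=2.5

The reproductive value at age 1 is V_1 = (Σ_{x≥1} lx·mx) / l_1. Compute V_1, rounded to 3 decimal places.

7.167

lx·mx for x ≥ 1: 0, 1.496, 2.726, 1.225 → sum = 5.447
V_1 = 5.447 / l_1 = 5.447 / 0.76 = 7.167105… → 7.167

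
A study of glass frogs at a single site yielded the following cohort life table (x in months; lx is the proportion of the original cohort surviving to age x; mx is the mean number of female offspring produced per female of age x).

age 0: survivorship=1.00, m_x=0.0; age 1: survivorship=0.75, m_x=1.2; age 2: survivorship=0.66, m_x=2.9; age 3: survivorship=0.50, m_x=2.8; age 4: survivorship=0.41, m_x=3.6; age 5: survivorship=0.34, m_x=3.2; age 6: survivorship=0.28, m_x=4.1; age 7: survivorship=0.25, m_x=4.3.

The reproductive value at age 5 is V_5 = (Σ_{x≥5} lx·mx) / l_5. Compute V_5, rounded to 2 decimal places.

lx·mx for x ≥ 5: 1.088, 1.148, 1.075 → sum = 3.311
V_5 = 3.311 / l_5 = 3.311 / 0.34 = 9.738235… → 9.74

9.74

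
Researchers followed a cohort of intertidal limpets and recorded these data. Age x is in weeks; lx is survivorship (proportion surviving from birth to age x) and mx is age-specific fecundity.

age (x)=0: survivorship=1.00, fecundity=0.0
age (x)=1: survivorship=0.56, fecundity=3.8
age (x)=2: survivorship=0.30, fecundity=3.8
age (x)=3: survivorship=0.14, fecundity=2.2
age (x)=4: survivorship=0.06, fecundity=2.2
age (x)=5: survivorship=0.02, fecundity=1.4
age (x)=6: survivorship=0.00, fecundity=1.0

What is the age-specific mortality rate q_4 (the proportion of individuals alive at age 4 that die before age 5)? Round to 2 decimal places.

0.67

q_4 = (l_4 − l_5) / l_4 = (0.06 − 0.02) / 0.06
     = 0.04 / 0.06 = 0.666667… → 0.67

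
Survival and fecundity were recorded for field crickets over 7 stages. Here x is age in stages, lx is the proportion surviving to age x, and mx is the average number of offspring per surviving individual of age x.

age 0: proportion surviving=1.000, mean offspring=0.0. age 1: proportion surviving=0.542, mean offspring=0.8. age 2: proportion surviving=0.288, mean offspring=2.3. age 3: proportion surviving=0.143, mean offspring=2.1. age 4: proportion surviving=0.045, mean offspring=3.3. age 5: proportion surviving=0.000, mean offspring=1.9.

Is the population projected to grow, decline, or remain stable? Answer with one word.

R0 = Σ lx·mx = 0 + 0.4336 + 0.6624 + 0.3003 + 0.1485 + 0 = 1.5448
R0 > 1, so the population is growing.

growing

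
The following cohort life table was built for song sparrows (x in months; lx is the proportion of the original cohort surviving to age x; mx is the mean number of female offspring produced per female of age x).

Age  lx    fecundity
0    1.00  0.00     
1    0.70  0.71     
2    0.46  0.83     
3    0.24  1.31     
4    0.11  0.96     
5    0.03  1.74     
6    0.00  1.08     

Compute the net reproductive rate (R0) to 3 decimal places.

1.351

lx·mx by age: 0, 0.497, 0.3818, 0.3144, 0.1056, 0.0522, 0
R0 = Σ lx·mx = 1.351 → 1.351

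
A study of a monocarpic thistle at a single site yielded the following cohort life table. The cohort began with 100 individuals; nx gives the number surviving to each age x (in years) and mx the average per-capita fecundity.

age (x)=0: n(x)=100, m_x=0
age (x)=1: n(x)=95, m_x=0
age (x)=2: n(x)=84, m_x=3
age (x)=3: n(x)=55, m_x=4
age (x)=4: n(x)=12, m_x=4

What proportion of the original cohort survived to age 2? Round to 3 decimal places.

0.840

l_2 = n_2/n_0 = 84/100 = 0.84 → 0.840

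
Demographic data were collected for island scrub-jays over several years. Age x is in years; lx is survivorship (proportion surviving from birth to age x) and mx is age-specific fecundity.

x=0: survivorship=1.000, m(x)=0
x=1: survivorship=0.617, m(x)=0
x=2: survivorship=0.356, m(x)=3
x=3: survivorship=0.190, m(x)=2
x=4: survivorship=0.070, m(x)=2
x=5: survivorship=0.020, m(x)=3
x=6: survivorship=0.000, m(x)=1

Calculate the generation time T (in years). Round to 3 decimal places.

2.510

lx·mx: 0, 0, 1.068, 0.38, 0.14, 0.06, 0 → R0 = 1.648
x·lx·mx: 0, 0, 2.136, 1.14, 0.56, 0.3, 0 → Σ = 4.136
T = 4.136 / 1.648 = 2.509709… → 2.510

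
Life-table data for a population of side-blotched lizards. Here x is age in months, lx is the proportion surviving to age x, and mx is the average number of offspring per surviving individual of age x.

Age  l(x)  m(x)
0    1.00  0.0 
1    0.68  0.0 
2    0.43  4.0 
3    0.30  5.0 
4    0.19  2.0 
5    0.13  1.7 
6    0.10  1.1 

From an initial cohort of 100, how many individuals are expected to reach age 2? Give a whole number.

43

Expected survivors = N0 · l_2 = 100 × 0.43 = 43 → 43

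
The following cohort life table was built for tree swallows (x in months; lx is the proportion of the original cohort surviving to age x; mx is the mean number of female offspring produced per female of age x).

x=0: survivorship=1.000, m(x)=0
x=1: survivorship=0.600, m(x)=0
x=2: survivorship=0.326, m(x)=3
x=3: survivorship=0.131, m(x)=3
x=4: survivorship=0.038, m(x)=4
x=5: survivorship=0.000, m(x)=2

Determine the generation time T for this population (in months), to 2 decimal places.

lx·mx: 0, 0, 0.978, 0.393, 0.152, 0 → R0 = 1.523
x·lx·mx: 0, 0, 1.956, 1.179, 0.608, 0 → Σ = 3.743
T = 3.743 / 1.523 = 2.457649… → 2.46

2.46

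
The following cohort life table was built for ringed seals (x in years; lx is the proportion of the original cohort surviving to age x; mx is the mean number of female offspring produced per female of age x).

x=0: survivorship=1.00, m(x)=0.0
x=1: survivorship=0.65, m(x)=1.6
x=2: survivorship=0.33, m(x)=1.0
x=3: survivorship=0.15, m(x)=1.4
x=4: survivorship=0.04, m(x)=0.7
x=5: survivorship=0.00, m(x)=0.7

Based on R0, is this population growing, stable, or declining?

growing

R0 = Σ lx·mx = 0 + 1.04 + 0.33 + 0.21 + 0.028 + 0 = 1.608
R0 > 1, so the population is growing.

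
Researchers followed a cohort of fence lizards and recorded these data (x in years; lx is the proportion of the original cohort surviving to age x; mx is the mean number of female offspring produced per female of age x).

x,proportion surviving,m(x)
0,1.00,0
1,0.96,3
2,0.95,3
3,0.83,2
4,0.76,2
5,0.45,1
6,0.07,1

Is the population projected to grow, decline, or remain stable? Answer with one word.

growing

R0 = Σ lx·mx = 0 + 2.88 + 2.85 + 1.66 + 1.52 + 0.45 + 0.07 = 9.43
R0 > 1, so the population is growing.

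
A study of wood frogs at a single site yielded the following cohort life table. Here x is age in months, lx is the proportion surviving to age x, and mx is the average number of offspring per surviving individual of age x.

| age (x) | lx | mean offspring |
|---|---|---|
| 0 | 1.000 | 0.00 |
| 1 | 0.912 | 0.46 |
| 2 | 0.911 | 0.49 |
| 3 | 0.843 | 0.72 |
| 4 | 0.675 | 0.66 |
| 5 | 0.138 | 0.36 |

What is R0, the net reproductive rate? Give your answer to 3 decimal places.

lx·mx by age: 0, 0.41952, 0.44639, 0.60696, 0.4455, 0.04968
R0 = Σ lx·mx = 1.96805 → 1.968

1.968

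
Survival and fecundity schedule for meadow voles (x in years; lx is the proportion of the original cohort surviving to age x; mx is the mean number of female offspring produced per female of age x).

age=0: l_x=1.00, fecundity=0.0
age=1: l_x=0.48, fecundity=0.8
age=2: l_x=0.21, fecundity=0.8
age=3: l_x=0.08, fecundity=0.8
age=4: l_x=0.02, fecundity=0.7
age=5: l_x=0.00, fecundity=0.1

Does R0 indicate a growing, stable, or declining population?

declining

R0 = Σ lx·mx = 0 + 0.384 + 0.168 + 0.064 + 0.014 + 0 = 0.63
R0 < 1, so the population is declining.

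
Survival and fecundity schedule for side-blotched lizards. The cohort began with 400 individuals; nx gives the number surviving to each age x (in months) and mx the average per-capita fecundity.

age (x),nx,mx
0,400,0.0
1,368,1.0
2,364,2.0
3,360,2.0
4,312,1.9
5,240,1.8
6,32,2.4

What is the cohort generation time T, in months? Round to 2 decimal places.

3.08

lx = nx/n0 = nx/400: 1, 0.92, 0.91, 0.9, 0.78, 0.6, 0.08
lx·mx: 0, 0.92, 1.82, 1.8, 1.482, 1.08, 0.192 → R0 = 7.294
x·lx·mx: 0, 0.92, 3.64, 5.4, 5.928, 5.4, 1.152 → Σ = 22.44
T = 22.44 / 7.294 = 3.076501… → 3.08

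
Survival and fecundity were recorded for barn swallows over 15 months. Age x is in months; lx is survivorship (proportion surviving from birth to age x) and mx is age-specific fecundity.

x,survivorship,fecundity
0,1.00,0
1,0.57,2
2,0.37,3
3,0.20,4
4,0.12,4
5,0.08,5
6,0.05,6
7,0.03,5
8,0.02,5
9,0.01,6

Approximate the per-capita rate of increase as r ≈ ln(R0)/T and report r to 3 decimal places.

0.495

R0 = Σ lx·mx = 0 + 1.14 + 1.11 + 0.8 + 0.48 + 0.4 + 0.3 + 0.15 + 0.1 + 0.06 = 4.54
Σ x·lx·mx = 13.87; T = 13.87/4.54 = 3.05507…
r ≈ ln(R0)/T = ln(4.54)/3.05507… = 0.49522… → 0.495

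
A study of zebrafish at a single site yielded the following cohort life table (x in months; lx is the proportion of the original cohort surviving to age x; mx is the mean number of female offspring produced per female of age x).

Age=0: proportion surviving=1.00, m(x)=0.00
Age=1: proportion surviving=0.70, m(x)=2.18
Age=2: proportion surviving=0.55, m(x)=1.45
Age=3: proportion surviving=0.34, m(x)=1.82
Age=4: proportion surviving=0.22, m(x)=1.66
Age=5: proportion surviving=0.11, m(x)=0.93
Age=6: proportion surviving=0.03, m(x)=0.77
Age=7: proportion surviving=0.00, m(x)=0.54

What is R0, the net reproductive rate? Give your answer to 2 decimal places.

3.43

lx·mx by age: 0, 1.526, 0.7975, 0.6188, 0.3652, 0.1023, 0.0231, 0
R0 = Σ lx·mx = 3.4329 → 3.43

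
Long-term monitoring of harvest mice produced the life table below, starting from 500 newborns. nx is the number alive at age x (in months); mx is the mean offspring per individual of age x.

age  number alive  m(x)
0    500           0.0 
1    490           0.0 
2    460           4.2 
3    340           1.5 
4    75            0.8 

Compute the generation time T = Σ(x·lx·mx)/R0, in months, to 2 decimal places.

2.25

lx = nx/n0 = nx/500: 1, 0.98, 0.92, 0.68, 0.15
lx·mx: 0, 0, 3.864, 1.02, 0.12 → R0 = 5.004
x·lx·mx: 0, 0, 7.728, 3.06, 0.48 → Σ = 11.268
T = 11.268 / 5.004 = 2.251799… → 2.25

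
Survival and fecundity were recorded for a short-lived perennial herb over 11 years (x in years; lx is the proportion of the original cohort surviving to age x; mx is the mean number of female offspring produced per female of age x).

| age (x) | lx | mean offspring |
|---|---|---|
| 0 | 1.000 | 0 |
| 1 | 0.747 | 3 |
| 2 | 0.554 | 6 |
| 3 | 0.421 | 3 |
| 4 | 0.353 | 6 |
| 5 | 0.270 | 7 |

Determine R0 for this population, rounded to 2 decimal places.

lx·mx by age: 0, 2.241, 3.324, 1.263, 2.118, 1.89
R0 = Σ lx·mx = 10.836 → 10.84

10.84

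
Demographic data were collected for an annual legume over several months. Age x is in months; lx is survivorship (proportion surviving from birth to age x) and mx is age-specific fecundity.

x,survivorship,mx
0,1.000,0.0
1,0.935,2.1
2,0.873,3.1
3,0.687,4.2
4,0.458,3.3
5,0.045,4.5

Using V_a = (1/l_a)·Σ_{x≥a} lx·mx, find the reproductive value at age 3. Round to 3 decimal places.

lx·mx for x ≥ 3: 2.8854, 1.5114, 0.2025 → sum = 4.5993
V_3 = 4.5993 / l_3 = 4.5993 / 0.687 = 6.69476… → 6.695

6.695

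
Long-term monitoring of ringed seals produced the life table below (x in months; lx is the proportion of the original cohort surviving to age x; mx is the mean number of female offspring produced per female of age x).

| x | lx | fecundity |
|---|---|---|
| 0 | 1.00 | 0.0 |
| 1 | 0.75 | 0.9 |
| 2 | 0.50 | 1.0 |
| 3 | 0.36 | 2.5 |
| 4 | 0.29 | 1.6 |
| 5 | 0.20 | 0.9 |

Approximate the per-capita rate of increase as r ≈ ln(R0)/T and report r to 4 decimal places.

0.3814

R0 = Σ lx·mx = 0 + 0.675 + 0.5 + 0.9 + 0.464 + 0.18 = 2.719
Σ x·lx·mx = 7.131; T = 7.131/2.719 = 2.62266…
r ≈ ln(R0)/T = ln(2.719)/2.62266… = 0.381394… → 0.3814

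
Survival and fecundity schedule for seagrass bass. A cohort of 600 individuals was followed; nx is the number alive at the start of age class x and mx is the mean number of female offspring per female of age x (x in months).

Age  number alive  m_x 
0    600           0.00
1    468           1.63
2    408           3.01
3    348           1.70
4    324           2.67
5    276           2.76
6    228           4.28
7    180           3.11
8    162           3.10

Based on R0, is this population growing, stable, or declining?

lx = nx/n0 = nx/600: 1, 0.78, 0.68, 0.58, 0.54, 0.46, 0.38, 0.3, 0.27
R0 = Σ lx·mx = 0 + 1.2714 + 2.0468 + 0.986 + 1.4418 + 1.2696 + 1.6264 + 0.933 + 0.837 = 10.412
R0 > 1, so the population is growing.

growing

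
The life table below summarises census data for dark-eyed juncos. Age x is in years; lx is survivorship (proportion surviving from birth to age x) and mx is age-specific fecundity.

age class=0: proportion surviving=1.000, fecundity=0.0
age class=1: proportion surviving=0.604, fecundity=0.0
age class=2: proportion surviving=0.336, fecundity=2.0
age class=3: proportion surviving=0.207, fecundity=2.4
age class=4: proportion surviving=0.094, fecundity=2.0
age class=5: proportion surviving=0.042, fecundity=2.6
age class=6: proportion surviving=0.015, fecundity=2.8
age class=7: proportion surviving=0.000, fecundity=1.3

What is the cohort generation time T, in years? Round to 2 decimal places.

lx·mx: 0, 0, 0.672, 0.4968, 0.188, 0.1092, 0.042, 0 → R0 = 1.508
x·lx·mx: 0, 0, 1.344, 1.4904, 0.752, 0.546, 0.252, 0 → Σ = 4.3844
T = 4.3844 / 1.508 = 2.907427… → 2.91

2.91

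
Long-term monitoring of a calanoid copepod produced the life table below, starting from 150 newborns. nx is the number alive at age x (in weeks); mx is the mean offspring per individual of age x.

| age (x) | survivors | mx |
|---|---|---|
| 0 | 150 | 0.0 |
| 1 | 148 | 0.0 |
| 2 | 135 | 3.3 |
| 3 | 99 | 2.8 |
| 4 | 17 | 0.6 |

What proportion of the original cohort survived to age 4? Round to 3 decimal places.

0.113

l_4 = n_4/n_0 = 17/150 = 0.113333… → 0.113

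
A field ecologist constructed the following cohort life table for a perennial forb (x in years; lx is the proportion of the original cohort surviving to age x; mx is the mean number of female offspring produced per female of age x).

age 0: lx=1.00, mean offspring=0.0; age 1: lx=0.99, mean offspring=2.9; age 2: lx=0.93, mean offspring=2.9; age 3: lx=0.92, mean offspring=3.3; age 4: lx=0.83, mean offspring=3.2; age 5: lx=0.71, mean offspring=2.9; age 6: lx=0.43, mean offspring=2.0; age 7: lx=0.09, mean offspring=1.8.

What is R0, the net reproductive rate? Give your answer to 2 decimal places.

14.34

lx·mx by age: 0, 2.871, 2.697, 3.036, 2.656, 2.059, 0.86, 0.162
R0 = Σ lx·mx = 14.341 → 14.34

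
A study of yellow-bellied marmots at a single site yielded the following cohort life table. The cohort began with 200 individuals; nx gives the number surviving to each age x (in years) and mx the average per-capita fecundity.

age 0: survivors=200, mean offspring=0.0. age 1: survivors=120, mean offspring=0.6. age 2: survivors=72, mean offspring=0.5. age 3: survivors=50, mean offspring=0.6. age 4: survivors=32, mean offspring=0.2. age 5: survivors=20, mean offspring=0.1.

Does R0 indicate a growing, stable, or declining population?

lx = nx/n0 = nx/200: 1, 0.6, 0.36, 0.25, 0.16, 0.1
R0 = Σ lx·mx = 0 + 0.36 + 0.18 + 0.15 + 0.032 + 0.01 = 0.732
R0 < 1, so the population is declining.

declining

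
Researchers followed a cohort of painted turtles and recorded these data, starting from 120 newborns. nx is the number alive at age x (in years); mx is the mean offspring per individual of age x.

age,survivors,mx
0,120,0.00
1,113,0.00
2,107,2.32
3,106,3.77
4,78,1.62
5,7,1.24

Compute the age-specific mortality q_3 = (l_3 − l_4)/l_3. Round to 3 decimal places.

0.264

lx = nx/n0 = nx/120: 1, 0.94167…, 0.89167…, 0.88333…, 0.65, 0.05833…
q_3 = (l_3 − l_4) / l_3 = (0.883333… − 0.65) / 0.883333…
     = 0.233333… / 0.883333… = 0.264151… → 0.264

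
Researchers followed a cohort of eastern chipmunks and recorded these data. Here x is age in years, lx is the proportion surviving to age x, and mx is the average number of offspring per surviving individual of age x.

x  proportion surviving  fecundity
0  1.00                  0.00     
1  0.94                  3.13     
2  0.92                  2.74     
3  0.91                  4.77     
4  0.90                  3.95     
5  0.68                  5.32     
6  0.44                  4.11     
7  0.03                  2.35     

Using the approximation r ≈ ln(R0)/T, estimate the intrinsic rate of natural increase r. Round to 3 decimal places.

R0 = Σ lx·mx = 0 + 2.9422 + 2.5208 + 4.3407 + 3.555 + 3.6176 + 1.8084 + 0.0705 = 18.8552
Σ x·lx·mx = 64.6578; T = 64.6578/18.8552 = 3.42918…
r ≈ ln(R0)/T = ln(18.8552)/3.42918… = 0.85641… → 0.856

0.856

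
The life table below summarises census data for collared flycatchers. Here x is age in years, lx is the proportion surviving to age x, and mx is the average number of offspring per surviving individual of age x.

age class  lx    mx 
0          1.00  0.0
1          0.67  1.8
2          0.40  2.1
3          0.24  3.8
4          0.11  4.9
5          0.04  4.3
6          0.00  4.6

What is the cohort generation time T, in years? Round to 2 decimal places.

2.35

lx·mx: 0, 1.206, 0.84, 0.912, 0.539, 0.172, 0 → R0 = 3.669
x·lx·mx: 0, 1.206, 1.68, 2.736, 2.156, 0.86, 0 → Σ = 8.638
T = 8.638 / 3.669 = 2.35432… → 2.35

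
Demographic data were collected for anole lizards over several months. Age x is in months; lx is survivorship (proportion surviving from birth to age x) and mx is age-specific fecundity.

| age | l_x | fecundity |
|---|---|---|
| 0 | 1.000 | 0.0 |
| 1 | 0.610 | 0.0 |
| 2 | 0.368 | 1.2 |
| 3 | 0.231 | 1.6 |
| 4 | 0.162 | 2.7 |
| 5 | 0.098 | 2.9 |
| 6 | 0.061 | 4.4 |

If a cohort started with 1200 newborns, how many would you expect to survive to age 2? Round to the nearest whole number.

Expected survivors = N0 · l_2 = 1200 × 0.368 = 441.6 → 442

442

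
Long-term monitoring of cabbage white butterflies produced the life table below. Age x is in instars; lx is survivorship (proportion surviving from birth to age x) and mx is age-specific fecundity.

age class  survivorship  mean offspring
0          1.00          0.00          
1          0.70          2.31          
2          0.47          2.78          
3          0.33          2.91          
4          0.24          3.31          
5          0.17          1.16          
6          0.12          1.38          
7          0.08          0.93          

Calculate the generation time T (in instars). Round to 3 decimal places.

2.500

lx·mx: 0, 1.617, 1.3066, 0.9603, 0.7944, 0.1972, 0.1656, 0.0744 → R0 = 5.1155
x·lx·mx: 0, 1.617, 2.6132, 2.8809, 3.1776, 0.986, 0.9936, 0.5208 → Σ = 12.7891
T = 12.7891 / 5.1155 = 2.500068… → 2.500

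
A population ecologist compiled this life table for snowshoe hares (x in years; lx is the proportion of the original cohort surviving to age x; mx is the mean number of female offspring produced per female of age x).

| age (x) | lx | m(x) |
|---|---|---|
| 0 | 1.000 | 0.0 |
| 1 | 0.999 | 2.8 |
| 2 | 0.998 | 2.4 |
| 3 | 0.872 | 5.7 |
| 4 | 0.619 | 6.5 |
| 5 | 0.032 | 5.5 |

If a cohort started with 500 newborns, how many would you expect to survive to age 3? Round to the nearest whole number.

Expected survivors = N0 · l_3 = 500 × 0.872 = 436 → 436

436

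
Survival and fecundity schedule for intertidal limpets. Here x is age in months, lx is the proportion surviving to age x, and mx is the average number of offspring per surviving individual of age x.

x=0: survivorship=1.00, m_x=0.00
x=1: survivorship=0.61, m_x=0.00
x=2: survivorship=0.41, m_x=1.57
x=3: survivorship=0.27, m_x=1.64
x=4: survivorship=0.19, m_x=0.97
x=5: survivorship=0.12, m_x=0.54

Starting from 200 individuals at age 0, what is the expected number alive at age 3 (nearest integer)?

Expected survivors = N0 · l_3 = 200 × 0.27 = 54 → 54

54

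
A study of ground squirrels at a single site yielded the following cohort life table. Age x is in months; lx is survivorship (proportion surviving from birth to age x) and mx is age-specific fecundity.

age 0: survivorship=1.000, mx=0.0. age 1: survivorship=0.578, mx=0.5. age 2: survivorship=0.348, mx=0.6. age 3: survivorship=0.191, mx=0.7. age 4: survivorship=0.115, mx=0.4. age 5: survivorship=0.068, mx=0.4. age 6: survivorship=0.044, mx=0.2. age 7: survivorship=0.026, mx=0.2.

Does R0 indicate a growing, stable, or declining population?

R0 = Σ lx·mx = 0 + 0.289 + 0.2088 + 0.1337 + 0.046 + 0.0272 + 0.0088 + 0.0052 = 0.7187
R0 < 1, so the population is declining.

declining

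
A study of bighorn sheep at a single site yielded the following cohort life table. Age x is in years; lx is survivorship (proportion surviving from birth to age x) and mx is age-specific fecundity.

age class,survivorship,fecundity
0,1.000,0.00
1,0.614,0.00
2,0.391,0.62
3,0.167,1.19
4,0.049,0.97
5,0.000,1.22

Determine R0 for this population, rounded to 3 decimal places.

0.489

lx·mx by age: 0, 0, 0.24242, 0.19873, 0.04753, 0
R0 = Σ lx·mx = 0.48868 → 0.489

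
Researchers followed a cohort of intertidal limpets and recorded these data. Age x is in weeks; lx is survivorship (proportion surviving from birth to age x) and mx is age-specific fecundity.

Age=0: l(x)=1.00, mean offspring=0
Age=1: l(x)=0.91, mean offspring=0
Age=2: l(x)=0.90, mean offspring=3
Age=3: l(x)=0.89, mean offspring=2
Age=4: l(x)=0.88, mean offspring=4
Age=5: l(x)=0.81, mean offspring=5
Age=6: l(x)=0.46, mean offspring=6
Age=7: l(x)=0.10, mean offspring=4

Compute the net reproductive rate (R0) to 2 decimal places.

lx·mx by age: 0, 0, 2.7, 1.78, 3.52, 4.05, 2.76, 0.4
R0 = Σ lx·mx = 15.21 → 15.21

15.21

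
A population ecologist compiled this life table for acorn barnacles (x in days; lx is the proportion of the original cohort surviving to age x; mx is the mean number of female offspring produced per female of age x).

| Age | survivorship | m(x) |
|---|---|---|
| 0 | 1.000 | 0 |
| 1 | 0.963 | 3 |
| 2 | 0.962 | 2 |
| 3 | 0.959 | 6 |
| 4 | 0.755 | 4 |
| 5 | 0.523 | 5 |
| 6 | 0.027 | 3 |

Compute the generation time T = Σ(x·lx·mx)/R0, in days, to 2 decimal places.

3.05

lx·mx: 0, 2.889, 1.924, 5.754, 3.02, 2.615, 0.081 → R0 = 16.283
x·lx·mx: 0, 2.889, 3.848, 17.262, 12.08, 13.075, 0.486 → Σ = 49.64
T = 49.64 / 16.283 = 3.048578… → 3.05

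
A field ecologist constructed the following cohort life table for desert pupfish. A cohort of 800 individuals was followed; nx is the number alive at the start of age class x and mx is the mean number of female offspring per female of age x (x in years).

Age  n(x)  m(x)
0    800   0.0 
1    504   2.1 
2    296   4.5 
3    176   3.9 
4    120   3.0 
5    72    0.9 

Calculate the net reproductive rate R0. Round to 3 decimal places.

4.377

lx = nx/n0 = nx/800: 1, 0.63, 0.37, 0.22, 0.15, 0.09
lx·mx by age: 0, 1.323, 1.665, 0.858, 0.45, 0.081
R0 = Σ lx·mx = 4.377 → 4.377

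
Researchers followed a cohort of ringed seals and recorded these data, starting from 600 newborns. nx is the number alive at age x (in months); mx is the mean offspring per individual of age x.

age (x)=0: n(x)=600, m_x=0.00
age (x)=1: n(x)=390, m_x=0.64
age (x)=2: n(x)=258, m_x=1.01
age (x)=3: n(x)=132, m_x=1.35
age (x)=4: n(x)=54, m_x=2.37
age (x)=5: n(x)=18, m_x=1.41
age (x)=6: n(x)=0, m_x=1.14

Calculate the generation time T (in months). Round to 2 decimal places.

lx = nx/n0 = nx/600: 1, 0.65, 0.43, 0.22, 0.09, 0.03, 0
lx·mx: 0, 0.416, 0.4343, 0.297, 0.2133, 0.0423, 0 → R0 = 1.4029
x·lx·mx: 0, 0.416, 0.8686, 0.891, 0.8532, 0.2115, 0 → Σ = 3.2403
T = 3.2403 / 1.4029 = 2.309716… → 2.31

2.31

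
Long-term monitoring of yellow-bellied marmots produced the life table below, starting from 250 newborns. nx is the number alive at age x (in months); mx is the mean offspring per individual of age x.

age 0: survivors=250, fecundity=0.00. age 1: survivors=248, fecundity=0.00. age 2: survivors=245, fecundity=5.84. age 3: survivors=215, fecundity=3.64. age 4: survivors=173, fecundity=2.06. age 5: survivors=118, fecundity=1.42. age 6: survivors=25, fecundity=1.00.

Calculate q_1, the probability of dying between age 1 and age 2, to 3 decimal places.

0.012

lx = nx/n0 = nx/250: 1, 0.992, 0.98, 0.86, 0.692, 0.472, 0.1
q_1 = (l_1 − l_2) / l_1 = (0.992 − 0.98) / 0.992
     = 0.012 / 0.992 = 0.012097… → 0.012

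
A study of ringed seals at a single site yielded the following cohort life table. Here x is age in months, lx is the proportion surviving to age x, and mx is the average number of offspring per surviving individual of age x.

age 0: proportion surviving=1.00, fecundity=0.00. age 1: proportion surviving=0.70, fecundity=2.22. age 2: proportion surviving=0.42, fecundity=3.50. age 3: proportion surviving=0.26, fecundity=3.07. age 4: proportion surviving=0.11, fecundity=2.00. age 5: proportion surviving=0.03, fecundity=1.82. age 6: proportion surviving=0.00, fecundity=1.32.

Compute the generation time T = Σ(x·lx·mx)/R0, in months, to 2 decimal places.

1.96

lx·mx: 0, 1.554, 1.47, 0.7982, 0.22, 0.0546, 0 → R0 = 4.0968
x·lx·mx: 0, 1.554, 2.94, 2.3946, 0.88, 0.273, 0 → Σ = 8.0416
T = 8.0416 / 4.0968 = 1.962898… → 1.96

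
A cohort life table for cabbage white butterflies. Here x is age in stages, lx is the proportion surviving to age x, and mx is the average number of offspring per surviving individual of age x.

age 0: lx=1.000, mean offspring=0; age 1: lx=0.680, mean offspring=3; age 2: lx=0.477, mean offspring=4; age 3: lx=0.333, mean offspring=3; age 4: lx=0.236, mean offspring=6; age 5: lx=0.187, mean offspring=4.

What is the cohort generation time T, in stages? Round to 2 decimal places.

lx·mx: 0, 2.04, 1.908, 0.999, 1.416, 0.748 → R0 = 7.111
x·lx·mx: 0, 2.04, 3.816, 2.997, 5.664, 3.74 → Σ = 18.257
T = 18.257 / 7.111 = 2.567431… → 2.57

2.57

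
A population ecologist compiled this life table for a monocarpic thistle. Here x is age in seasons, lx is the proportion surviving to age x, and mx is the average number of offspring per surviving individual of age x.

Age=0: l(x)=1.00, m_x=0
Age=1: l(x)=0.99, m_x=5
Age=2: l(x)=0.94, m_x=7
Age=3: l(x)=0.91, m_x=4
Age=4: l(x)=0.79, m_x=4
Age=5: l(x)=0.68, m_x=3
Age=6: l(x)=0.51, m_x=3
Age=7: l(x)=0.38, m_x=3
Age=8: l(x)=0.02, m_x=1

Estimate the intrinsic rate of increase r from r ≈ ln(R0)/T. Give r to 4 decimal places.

R0 = Σ lx·mx = 0 + 4.95 + 6.58 + 3.64 + 3.16 + 2.04 + 1.53 + 1.14 + 0.02 = 23.06
Σ x·lx·mx = 69.19; T = 69.19/23.06 = 3.00043…
r ≈ ln(R0)/T = ln(23.06)/3.00043… = 1.045882… → 1.0459

1.0459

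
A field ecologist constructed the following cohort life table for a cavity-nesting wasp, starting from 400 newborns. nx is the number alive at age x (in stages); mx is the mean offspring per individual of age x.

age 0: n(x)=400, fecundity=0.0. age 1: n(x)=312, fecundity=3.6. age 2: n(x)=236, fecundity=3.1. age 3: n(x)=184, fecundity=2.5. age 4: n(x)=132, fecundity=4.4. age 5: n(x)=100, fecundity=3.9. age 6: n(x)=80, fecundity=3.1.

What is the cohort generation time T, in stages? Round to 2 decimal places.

lx = nx/n0 = nx/400: 1, 0.78, 0.59, 0.46, 0.33, 0.25, 0.2
lx·mx: 0, 2.808, 1.829, 1.15, 1.452, 0.975, 0.62 → R0 = 8.834
x·lx·mx: 0, 2.808, 3.658, 3.45, 5.808, 4.875, 3.72 → Σ = 24.319
T = 24.319 / 8.834 = 2.752887… → 2.75

2.75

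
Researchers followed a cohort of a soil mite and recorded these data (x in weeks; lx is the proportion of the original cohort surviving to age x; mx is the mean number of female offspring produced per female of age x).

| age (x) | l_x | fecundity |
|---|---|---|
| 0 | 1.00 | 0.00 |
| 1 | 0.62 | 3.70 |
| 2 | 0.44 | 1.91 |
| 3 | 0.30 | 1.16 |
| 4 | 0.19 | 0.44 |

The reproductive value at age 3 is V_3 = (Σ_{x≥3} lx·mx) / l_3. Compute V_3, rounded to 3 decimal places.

lx·mx for x ≥ 3: 0.348, 0.0836 → sum = 0.4316
V_3 = 0.4316 / l_3 = 0.4316 / 0.3 = 1.438667… → 1.439

1.439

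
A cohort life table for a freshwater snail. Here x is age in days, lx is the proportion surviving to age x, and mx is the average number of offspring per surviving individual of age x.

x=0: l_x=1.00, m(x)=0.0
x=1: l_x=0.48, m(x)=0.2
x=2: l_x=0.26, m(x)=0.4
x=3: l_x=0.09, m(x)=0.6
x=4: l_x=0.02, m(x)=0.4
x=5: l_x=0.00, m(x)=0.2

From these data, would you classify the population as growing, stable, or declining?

R0 = Σ lx·mx = 0 + 0.096 + 0.104 + 0.054 + 0.008 + 0 = 0.262
R0 < 1, so the population is declining.

declining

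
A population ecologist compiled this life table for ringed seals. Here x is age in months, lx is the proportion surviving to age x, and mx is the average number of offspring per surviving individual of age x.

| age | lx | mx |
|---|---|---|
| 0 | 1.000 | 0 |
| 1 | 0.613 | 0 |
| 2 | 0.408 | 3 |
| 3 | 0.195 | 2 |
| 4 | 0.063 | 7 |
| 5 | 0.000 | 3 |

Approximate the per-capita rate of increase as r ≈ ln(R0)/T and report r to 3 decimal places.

0.275

R0 = Σ lx·mx = 0 + 0 + 1.224 + 0.39 + 0.441 + 0 = 2.055
Σ x·lx·mx = 5.382; T = 5.382/2.055 = 2.61898…
r ≈ ln(R0)/T = ln(2.055)/2.61898… = 0.27502… → 0.275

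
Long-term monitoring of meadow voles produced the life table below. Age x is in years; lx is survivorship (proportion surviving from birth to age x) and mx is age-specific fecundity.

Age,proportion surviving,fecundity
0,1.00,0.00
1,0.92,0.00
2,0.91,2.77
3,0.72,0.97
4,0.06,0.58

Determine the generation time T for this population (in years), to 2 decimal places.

lx·mx: 0, 0, 2.5207, 0.6984, 0.0348 → R0 = 3.2539
x·lx·mx: 0, 0, 5.0414, 2.0952, 0.1392 → Σ = 7.2758
T = 7.2758 / 3.2539 = 2.236024… → 2.24

2.24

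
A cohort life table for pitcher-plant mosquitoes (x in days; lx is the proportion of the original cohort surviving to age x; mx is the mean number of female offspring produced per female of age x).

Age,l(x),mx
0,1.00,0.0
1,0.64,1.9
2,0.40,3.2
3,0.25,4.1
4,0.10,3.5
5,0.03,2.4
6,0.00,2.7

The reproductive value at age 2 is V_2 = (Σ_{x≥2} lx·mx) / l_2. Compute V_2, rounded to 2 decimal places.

6.82

lx·mx for x ≥ 2: 1.28, 1.025, 0.35, 0.072, 0 → sum = 2.727
V_2 = 2.727 / l_2 = 2.727 / 0.4 = 6.8175 → 6.82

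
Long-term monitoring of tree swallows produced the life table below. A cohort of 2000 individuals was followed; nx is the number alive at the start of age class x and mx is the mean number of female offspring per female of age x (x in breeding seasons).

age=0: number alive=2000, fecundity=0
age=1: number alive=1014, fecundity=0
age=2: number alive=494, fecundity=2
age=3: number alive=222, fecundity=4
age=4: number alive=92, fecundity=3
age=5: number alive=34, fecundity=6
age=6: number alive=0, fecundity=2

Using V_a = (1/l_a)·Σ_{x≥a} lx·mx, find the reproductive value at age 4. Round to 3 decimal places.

lx = nx/n0 = nx/2000: 1, 0.507, 0.247, 0.111, 0.046, 0.017, 0
lx·mx for x ≥ 4: 0.138, 0.102, 0 → sum = 0.24
V_4 = 0.24 / l_4 = 0.24 / 0.046 = 5.217391… → 5.217

5.217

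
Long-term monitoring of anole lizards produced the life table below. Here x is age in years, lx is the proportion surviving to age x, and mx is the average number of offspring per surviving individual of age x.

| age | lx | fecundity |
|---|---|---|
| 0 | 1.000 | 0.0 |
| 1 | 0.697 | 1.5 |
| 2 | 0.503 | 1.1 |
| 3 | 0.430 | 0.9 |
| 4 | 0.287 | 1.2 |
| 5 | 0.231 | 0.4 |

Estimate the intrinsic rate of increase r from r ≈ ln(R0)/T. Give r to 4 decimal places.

R0 = Σ lx·mx = 0 + 1.0455 + 0.5533 + 0.387 + 0.3444 + 0.0924 = 2.4226
Σ x·lx·mx = 5.1527; T = 5.1527/2.4226 = 2.12693…
r ≈ ln(R0)/T = ln(2.4226)/2.12693… = 0.416018… → 0.4160

0.4160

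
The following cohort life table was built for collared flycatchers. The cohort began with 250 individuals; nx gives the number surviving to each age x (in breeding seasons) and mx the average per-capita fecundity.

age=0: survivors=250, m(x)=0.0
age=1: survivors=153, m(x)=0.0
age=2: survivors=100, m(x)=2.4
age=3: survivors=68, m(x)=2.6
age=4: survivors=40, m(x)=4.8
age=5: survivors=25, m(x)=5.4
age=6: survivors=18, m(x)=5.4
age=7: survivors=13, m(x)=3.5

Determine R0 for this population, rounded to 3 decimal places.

3.546

lx = nx/n0 = nx/250: 1, 0.612, 0.4, 0.272, 0.16, 0.1, 0.072, 0.052
lx·mx by age: 0, 0, 0.96, 0.7072, 0.768, 0.54, 0.3888, 0.182
R0 = Σ lx·mx = 3.546 → 3.546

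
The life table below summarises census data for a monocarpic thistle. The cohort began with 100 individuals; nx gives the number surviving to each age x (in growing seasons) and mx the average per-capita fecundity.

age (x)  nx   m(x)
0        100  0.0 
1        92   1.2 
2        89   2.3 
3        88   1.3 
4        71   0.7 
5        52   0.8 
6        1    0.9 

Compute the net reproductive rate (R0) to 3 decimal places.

lx = nx/n0 = nx/100: 1, 0.92, 0.89, 0.88, 0.71, 0.52, 0.01
lx·mx by age: 0, 1.104, 2.047, 1.144, 0.497, 0.416, 0.009
R0 = Σ lx·mx = 5.217 → 5.217

5.217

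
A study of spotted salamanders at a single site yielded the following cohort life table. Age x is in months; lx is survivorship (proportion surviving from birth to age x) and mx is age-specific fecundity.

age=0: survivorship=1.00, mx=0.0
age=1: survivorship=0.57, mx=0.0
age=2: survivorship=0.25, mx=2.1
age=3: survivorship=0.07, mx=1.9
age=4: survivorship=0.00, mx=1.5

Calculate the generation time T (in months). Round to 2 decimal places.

lx·mx: 0, 0, 0.525, 0.133, 0 → R0 = 0.658
x·lx·mx: 0, 0, 1.05, 0.399, 0 → Σ = 1.449
T = 1.449 / 0.658 = 2.202128… → 2.20

2.20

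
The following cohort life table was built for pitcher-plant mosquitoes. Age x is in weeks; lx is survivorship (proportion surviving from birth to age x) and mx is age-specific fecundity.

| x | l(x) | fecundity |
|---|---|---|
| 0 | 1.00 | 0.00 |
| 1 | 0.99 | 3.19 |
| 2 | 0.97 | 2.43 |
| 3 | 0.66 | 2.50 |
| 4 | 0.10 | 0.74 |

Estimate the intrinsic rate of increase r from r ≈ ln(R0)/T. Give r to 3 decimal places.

R0 = Σ lx·mx = 0 + 3.1581 + 2.3571 + 1.65 + 0.074 = 7.2392
Σ x·lx·mx = 13.1183; T = 13.1183/7.2392 = 1.81212…
r ≈ ln(R0)/T = ln(7.2392)/1.81212… = 1.09237… → 1.092

1.092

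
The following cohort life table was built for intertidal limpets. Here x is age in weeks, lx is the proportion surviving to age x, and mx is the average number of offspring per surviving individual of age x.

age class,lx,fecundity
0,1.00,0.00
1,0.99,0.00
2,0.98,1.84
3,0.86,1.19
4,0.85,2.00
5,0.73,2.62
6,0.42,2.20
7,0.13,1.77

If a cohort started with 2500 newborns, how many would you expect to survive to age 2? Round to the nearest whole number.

2450

Expected survivors = N0 · l_2 = 2500 × 0.98 = 2450 → 2450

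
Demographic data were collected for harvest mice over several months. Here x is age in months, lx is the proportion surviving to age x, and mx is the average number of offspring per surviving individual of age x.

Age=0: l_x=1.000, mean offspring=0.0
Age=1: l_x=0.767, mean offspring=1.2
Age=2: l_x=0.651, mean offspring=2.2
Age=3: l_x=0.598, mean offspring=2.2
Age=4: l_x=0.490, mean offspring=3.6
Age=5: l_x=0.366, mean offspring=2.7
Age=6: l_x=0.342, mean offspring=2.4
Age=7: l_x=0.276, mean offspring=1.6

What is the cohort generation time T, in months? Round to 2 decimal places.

lx·mx: 0, 0.9204, 1.4322, 1.3156, 1.764, 0.9882, 0.8208, 0.4416 → R0 = 7.6828
x·lx·mx: 0, 0.9204, 2.8644, 3.9468, 7.056, 4.941, 4.9248, 3.0912 → Σ = 27.7446
T = 27.7446 / 7.6828 = 3.611262… → 3.61

3.61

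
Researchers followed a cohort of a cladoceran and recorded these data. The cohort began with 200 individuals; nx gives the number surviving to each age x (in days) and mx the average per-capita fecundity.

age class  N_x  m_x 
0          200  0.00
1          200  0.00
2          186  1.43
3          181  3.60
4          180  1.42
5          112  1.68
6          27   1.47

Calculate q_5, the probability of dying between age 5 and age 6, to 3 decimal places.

lx = nx/n0 = nx/200: 1, 1, 0.93, 0.905, 0.9, 0.56, 0.135
q_5 = (l_5 − l_6) / l_5 = (0.56 − 0.135) / 0.56
     = 0.425 / 0.56 = 0.758929… → 0.759

0.759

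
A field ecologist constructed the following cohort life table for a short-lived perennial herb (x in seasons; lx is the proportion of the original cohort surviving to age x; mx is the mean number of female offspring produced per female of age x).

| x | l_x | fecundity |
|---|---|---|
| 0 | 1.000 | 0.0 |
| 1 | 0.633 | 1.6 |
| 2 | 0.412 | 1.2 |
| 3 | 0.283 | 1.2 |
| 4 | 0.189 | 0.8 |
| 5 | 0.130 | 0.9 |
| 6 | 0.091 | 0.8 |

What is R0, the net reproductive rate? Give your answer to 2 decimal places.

lx·mx by age: 0, 1.0128, 0.4944, 0.3396, 0.1512, 0.117, 0.0728
R0 = Σ lx·mx = 2.1878 → 2.19

2.19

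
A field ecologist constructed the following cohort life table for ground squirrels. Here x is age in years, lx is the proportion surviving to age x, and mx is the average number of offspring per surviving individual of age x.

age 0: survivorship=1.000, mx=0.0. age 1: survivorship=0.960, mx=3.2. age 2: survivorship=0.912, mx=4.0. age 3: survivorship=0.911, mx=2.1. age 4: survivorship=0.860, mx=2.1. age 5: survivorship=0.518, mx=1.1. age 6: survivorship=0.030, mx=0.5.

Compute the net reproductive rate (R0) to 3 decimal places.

lx·mx by age: 0, 3.072, 3.648, 1.9131, 1.806, 0.5698, 0.015
R0 = Σ lx·mx = 11.0239 → 11.024

11.024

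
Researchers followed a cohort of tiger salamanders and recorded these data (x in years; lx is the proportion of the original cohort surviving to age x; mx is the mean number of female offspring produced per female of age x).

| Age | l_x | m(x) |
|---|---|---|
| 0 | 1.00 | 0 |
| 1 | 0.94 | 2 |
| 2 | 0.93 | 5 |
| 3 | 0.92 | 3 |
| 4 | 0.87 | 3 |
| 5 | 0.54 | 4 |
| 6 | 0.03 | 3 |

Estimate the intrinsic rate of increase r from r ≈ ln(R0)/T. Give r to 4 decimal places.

R0 = Σ lx·mx = 0 + 1.88 + 4.65 + 2.76 + 2.61 + 2.16 + 0.09 = 14.15
Σ x·lx·mx = 41.24; T = 41.24/14.15 = 2.91449…
r ≈ ln(R0)/T = ln(14.15)/2.91449… = 0.909153… → 0.9092

0.9092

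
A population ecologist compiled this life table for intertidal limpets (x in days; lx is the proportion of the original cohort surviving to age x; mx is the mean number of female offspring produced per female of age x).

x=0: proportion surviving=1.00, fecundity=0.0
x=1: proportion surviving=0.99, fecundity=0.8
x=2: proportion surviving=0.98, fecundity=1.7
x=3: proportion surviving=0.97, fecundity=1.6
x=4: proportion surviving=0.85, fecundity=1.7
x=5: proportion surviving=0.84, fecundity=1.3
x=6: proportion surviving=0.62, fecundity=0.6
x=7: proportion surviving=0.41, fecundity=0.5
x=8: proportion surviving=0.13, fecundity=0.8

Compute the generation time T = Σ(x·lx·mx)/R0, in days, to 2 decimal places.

3.39

lx·mx: 0, 0.792, 1.666, 1.552, 1.445, 1.092, 0.372, 0.205, 0.104 → R0 = 7.228
x·lx·mx: 0, 0.792, 3.332, 4.656, 5.78, 5.46, 2.232, 1.435, 0.832 → Σ = 24.519
T = 24.519 / 7.228 = 3.392225… → 3.39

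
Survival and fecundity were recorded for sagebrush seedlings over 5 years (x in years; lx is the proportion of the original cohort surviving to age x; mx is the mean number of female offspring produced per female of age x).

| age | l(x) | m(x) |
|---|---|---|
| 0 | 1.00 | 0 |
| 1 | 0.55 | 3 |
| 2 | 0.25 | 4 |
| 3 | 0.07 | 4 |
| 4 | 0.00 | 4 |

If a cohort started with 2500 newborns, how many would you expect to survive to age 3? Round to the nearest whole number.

175

Expected survivors = N0 · l_3 = 2500 × 0.07 = 175 → 175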